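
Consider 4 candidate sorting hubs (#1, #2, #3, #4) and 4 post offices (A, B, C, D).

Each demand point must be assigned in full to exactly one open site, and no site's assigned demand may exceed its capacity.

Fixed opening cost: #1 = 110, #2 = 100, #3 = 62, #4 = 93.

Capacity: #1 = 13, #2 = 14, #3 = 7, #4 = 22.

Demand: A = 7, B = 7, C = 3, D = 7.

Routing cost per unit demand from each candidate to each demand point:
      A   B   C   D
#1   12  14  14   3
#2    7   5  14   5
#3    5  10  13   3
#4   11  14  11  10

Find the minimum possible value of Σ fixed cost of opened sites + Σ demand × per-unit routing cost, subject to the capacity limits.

357

Open {#1, #2}; cheapest assignment that respects the capacities:
  #1 (cap 13, load 10): C, D — cost 3×14 + 7×3 = 63
  #2 (cap 14, load 14): A, B — cost 7×7 + 7×5 = 84
  Shipping 147, fixed 210 → total 357.
  Any other capacity-feasible assignment to {#1, #2} ships for at least 147.
Compare {#2, #4}: its best feasible assignment gives total 373.
Compare {#3, #4}: its best feasible assignment gives total 384.
Every other set of open sites that can feasibly serve all demand totals ≥ 373 even under its best assignment. Minimum: 357.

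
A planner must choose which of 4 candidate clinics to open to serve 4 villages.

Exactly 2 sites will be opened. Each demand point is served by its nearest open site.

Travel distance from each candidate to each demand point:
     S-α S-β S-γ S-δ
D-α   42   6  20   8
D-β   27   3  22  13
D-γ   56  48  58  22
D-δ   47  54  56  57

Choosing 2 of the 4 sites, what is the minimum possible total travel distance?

58

Open {D-α, D-β}.
  S-α→D-β 27, S-β→D-β 3, S-γ→D-α 20, S-δ→D-α 8  ⇒ total 58.
Compare {D-β, D-γ}: total 65.
Compare {D-β, D-δ}: total 65.
No size-2 selection does better; minimum is 58.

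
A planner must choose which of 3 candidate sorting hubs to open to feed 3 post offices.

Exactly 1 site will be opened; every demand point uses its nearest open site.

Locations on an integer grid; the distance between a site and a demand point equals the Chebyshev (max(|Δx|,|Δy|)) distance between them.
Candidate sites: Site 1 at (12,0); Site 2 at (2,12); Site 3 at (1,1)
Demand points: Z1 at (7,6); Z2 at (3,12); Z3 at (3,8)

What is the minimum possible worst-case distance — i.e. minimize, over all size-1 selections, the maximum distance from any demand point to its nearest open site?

Open {Site 2}.
  Farthest demand point is Z1 at distance 6 (to Site 2); all others are ≤ 6.
With {Site 3} the worst case is 11.
With {Site 1} the worst case is 12.
No size-1 selection achieves below 6.

6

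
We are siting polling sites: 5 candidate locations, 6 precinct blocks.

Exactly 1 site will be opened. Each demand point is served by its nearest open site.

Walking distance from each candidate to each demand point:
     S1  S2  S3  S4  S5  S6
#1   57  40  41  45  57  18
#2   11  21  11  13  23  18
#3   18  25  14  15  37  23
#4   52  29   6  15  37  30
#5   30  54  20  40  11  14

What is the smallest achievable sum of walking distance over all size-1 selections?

97

Open {#2}.
  S1→#2 11, S2→#2 21, S3→#2 11, S4→#2 13, S5→#2 23, S6→#2 18  ⇒ total 97.
Compare {#3}: total 132.
Compare {#4}: total 169.
No size-1 selection does better; minimum is 97.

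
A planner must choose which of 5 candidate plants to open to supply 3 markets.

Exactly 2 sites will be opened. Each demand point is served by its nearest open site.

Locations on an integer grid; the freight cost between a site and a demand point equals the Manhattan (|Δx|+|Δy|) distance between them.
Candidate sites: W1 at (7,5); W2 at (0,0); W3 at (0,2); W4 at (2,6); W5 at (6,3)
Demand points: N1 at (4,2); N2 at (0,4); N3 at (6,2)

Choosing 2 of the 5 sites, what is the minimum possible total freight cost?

6

Open {W3, W5}.
  N1→W5 3, N2→W3 2, N3→W5 1  ⇒ total 6.
Compare {W2, W5}: total 8.
Compare {W4, W5}: total 8.
No size-2 selection does better; minimum is 6.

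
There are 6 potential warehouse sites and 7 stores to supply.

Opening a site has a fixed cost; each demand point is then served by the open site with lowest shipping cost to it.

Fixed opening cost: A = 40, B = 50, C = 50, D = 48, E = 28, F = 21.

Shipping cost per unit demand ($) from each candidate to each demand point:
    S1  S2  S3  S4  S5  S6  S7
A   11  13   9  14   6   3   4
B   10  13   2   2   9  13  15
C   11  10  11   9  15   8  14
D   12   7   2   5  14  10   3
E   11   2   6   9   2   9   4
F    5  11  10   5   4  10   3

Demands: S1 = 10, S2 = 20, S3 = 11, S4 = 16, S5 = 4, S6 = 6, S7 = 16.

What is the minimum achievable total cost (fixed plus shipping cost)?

353

Open {B, E, F}: assign each demand point to its cheapest open site.
  S1→F 10×5=50, S2→E 20×2=40, S3→B 11×2=22, S4→B 16×2=32, S5→E 4×2=8, S6→E 6×9=54, S7→F 16×3=48
  shipping cost 254, fixed 99 → total 353.
Compare {A, B, E, F}: shipping cost 218 + fixed 139 = 357.
Compare {E, F}: shipping cost 346 + fixed 49 = 395.
Compare {B, C, E, F}: shipping cost 248 + fixed 149 = 397.
All other subsets cost ≥ 357. Minimum total cost: 353.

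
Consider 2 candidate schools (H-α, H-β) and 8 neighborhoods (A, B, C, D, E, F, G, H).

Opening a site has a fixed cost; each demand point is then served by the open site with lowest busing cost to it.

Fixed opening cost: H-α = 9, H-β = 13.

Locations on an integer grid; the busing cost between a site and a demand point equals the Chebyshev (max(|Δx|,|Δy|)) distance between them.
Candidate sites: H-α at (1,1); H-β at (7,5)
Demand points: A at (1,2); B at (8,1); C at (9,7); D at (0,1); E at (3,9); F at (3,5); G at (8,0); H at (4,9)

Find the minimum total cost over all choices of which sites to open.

47

Open {H-α, H-β}: assign each demand point to its cheapest open site.
  A→H-α 1, B→H-β 4, C→H-β 2, D→H-α 1, E→H-β 4, F→H-α 4, G→H-β 5, H→H-β 4
  busing cost 25, fixed 22 → total 47.
Compare {H-β}: busing cost 36 + fixed 13 = 49.
Compare {H-α}: busing cost 44 + fixed 9 = 53.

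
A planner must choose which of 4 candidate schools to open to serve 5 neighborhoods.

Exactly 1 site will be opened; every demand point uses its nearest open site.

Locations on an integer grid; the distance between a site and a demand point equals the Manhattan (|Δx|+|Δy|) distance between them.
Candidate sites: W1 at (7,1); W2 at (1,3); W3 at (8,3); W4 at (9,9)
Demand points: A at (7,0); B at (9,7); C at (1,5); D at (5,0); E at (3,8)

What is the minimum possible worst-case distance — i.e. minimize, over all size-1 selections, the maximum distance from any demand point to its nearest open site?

Open {W3}.
  Farthest demand point is E at distance 10 (to W3); all others are ≤ 10.
With {W1} the worst case is 11.
With {W2} the worst case is 12.
No size-1 selection achieves below 10.

10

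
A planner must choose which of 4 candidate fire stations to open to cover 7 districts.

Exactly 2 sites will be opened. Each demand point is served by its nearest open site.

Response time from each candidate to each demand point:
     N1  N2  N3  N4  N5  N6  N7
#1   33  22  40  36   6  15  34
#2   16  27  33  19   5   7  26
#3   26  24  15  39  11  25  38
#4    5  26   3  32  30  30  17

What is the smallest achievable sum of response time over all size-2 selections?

Open {#2, #4}.
  N1→#4 5, N2→#4 26, N3→#4 3, N4→#2 19, N5→#2 5, N6→#2 7, N7→#4 17  ⇒ total 82.
Compare {#1, #4}: total 100.
Compare {#2, #3}: total 112.
No size-2 selection does better; minimum is 82.

82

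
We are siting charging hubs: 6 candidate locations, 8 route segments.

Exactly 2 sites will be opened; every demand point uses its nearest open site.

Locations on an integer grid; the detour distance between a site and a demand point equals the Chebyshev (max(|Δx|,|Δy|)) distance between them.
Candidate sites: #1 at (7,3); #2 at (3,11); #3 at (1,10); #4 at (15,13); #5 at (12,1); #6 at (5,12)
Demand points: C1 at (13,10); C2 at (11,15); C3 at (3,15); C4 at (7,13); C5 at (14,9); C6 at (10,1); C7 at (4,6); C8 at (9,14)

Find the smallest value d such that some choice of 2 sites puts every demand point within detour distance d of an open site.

7

Open {#1, #6}.
  Farthest demand point is C1 at detour distance 7 (to #1); all others are ≤ 7.
With {#1, #2} the worst case is 8.
With {#5, #6} the worst case is 8.
No size-2 selection achieves below 7.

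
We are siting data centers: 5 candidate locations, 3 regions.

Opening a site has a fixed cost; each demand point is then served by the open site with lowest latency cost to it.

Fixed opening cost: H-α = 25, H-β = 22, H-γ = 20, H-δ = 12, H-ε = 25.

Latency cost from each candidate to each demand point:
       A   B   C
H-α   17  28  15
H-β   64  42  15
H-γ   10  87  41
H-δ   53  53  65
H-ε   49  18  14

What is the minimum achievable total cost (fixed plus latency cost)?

85

Open {H-α}: assign each demand point to its cheapest open site.
  A→H-α 17, B→H-α 28, C→H-α 15
  latency cost 60, fixed 25 → total 85.
Compare {H-γ, H-ε}: latency cost 42 + fixed 45 = 87.
Compare {H-α, H-δ}: latency cost 60 + fixed 37 = 97.
Compare {H-α, H-γ}: latency cost 53 + fixed 45 = 98.
All other subsets cost ≥ 87. Minimum total cost: 85.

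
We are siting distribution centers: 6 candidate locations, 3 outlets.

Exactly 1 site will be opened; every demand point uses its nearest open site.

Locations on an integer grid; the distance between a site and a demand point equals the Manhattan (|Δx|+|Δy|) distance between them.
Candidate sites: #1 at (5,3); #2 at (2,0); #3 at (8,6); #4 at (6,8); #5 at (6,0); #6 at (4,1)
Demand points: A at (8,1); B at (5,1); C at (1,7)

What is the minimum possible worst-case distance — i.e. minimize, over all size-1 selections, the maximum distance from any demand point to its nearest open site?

8

Open {#1}.
  Farthest demand point is C at distance 8 (to #1); all others are ≤ 8.
With {#2} the worst case is 8.
With {#3} the worst case is 8.
No size-1 selection achieves below 8.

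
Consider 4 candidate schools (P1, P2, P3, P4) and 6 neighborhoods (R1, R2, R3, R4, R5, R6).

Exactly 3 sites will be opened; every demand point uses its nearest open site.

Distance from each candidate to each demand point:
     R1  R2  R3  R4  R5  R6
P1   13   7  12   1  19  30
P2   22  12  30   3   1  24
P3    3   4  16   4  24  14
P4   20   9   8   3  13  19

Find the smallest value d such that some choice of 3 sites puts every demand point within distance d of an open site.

14

Open {P1, P2, P3}.
  Farthest demand point is R6 at distance 14 (to P3); all others are ≤ 14.
With {P1, P3, P4} the worst case is 14.
With {P2, P3, P4} the worst case is 14.
No size-3 selection achieves below 14.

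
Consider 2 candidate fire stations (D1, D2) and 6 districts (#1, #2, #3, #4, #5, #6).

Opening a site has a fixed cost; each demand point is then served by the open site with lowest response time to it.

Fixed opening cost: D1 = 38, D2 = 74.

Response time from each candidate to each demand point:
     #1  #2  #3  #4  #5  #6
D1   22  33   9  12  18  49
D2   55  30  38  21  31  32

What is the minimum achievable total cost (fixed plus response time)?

Open {D1}: assign each demand point to its cheapest open site.
  #1→D1 22, #2→D1 33, #3→D1 9, #4→D1 12, #5→D1 18, #6→D1 49
  response time 143, fixed 38 → total 181.
Compare {D1, D2}: response time 123 + fixed 112 = 235.
Compare {D2}: response time 207 + fixed 74 = 281.

181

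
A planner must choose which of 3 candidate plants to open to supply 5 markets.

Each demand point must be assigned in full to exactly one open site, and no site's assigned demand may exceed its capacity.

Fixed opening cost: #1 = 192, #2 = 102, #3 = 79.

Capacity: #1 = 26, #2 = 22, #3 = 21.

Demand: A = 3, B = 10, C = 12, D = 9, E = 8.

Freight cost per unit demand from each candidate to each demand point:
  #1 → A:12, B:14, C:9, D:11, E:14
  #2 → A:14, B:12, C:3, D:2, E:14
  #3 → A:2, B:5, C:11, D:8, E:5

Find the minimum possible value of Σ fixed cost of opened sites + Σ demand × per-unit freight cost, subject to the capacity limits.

Open {#2, #3}; cheapest assignment that respects the capacities:
  #2 (cap 22, load 21): C, D — cost 12×3 + 9×2 = 54
  #3 (cap 21, load 21): A, B, E — cost 3×2 + 10×5 + 8×5 = 96
  Shipping 150, fixed 181 → total 331.
  Any other capacity-feasible assignment to {#2, #3} ships for at least 150.
Compare {#1, #2, #3}: its best feasible assignment gives total 523.
Compare {#1, #3}: its best feasible assignment gives total 574.
Every other set of open sites that can feasibly serve all demand totals ≥ 523 even under its best assignment. Minimum: 331.

331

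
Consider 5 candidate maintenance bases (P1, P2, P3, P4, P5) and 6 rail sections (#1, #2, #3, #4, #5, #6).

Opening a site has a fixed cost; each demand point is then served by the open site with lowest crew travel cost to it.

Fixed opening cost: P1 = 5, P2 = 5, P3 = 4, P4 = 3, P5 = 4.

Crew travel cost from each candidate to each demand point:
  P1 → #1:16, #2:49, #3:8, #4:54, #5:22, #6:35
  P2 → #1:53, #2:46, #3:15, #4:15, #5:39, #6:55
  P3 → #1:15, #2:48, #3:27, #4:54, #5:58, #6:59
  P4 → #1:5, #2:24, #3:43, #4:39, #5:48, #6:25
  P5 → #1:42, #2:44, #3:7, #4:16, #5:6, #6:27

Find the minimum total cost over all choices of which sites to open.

90

Open {P4, P5}: assign each demand point to its cheapest open site.
  #1→P4 5, #2→P4 24, #3→P5 7, #4→P5 16, #5→P5 6, #6→P4 25
  crew travel cost 83, fixed 7 → total 90.
Compare {P2, P4, P5}: crew travel cost 82 + fixed 12 = 94.
Compare {P3, P4, P5}: crew travel cost 83 + fixed 11 = 94.
Compare {P1, P4, P5}: crew travel cost 83 + fixed 12 = 95.
All other subsets cost ≥ 94. Minimum total cost: 90.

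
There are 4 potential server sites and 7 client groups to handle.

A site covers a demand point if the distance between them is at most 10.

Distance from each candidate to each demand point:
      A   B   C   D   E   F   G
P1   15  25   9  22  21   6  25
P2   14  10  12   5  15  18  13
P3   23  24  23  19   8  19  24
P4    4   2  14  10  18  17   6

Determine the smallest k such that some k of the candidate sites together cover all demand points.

3

Coverage sets (demand points within 10 of each site):
  P1: {C, F}
  P2: {B, D}
  P3: {E}
  P4: {A, B, D, G}
No 2 sites suffice: every size-2 union leaves at least one demand point uncovered.
But {P1, P3, P4} covers everything, so the minimum is 3.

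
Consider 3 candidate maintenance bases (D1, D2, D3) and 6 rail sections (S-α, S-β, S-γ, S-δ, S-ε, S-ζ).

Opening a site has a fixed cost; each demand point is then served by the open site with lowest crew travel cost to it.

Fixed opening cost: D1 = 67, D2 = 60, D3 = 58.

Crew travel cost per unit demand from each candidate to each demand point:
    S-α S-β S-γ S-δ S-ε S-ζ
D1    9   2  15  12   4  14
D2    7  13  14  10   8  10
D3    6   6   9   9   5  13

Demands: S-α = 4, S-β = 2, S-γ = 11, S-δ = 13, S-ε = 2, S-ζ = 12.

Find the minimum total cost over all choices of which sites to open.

Open {D3}: assign each demand point to its cheapest open site.
  S-α→D3 4×6=24, S-β→D3 2×6=12, S-γ→D3 11×9=99, S-δ→D3 13×9=117, S-ε→D3 2×5=10, S-ζ→D3 12×13=156
  crew travel cost 418, fixed 58 → total 476.
Compare {D2, D3}: crew travel cost 382 + fixed 118 = 500.
Compare {D1, D3}: crew travel cost 408 + fixed 125 = 533.
Compare {D2}: crew travel cost 474 + fixed 60 = 534.
All other subsets cost ≥ 500. Minimum total cost: 476.

476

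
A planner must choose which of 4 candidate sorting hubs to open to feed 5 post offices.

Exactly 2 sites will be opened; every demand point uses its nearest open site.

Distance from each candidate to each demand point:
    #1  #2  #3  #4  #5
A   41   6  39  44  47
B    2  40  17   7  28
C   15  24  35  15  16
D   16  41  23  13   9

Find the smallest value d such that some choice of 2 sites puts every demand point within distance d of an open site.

Open {A, D}.
  Farthest demand point is #3 at distance 23 (to D); all others are ≤ 23.
With {B, C} the worst case is 24.
With {C, D} the worst case is 24.
No size-2 selection achieves below 23.

23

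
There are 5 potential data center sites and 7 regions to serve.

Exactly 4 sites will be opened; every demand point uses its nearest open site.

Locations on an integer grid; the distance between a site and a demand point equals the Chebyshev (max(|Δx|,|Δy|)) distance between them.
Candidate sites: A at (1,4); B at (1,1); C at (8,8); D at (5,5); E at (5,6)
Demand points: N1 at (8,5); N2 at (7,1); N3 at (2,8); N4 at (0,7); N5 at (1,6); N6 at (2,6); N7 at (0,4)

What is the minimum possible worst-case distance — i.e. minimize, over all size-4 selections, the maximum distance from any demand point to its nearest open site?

4

Open {A, B, C, D}.
  Farthest demand point is N2 at distance 4 (to D); all others are ≤ 4.
With {A, B, D, E} the worst case is 4.
With {A, C, D, E} the worst case is 4.
No size-4 selection achieves below 4.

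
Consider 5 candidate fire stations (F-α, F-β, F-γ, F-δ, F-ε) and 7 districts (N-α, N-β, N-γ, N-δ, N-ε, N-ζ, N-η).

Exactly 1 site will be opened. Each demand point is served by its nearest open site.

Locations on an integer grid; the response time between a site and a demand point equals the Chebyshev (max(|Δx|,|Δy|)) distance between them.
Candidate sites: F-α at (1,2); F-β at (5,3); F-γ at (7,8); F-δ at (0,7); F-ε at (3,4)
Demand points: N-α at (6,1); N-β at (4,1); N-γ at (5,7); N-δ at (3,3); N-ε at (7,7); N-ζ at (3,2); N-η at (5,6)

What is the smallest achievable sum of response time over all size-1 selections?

18

Open {F-ε}.
  N-α→F-ε 3, N-β→F-ε 3, N-γ→F-ε 3, N-δ→F-ε 1, N-ε→F-ε 4, N-ζ→F-ε 2, N-η→F-ε 2  ⇒ total 18.
Compare {F-β}: total 19.
Compare {F-α}: total 27.
No size-1 selection does better; minimum is 18.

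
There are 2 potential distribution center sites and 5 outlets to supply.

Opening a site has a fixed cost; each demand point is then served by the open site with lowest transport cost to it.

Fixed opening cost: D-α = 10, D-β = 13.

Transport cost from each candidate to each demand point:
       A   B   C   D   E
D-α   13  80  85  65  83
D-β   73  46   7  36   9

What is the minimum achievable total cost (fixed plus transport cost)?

134

Open {D-α, D-β}: assign each demand point to its cheapest open site.
  A→D-α 13, B→D-β 46, C→D-β 7, D→D-β 36, E→D-β 9
  transport cost 111, fixed 23 → total 134.
Compare {D-β}: transport cost 171 + fixed 13 = 184.
Compare {D-α}: transport cost 326 + fixed 10 = 336.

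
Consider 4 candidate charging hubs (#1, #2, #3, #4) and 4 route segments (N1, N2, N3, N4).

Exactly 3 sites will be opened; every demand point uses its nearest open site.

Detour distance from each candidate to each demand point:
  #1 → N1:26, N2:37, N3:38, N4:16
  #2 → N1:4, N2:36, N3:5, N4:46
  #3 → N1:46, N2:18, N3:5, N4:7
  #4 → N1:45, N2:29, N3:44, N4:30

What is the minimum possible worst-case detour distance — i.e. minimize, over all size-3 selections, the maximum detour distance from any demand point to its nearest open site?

18

Open {#1, #2, #3}.
  Farthest demand point is N2 at detour distance 18 (to #3); all others are ≤ 18.
With {#2, #3, #4} the worst case is 18.
With {#1, #3, #4} the worst case is 26.
No size-3 selection achieves below 18.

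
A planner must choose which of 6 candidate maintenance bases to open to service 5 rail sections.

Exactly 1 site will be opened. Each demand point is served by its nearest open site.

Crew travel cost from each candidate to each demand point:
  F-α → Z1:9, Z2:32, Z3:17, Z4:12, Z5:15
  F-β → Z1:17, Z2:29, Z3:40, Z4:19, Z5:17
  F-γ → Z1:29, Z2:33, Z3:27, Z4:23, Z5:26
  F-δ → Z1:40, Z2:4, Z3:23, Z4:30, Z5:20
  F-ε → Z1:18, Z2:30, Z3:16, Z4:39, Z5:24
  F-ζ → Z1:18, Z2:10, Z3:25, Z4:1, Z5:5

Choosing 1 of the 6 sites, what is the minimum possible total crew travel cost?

Open {F-ζ}.
  Z1→F-ζ 18, Z2→F-ζ 10, Z3→F-ζ 25, Z4→F-ζ 1, Z5→F-ζ 5  ⇒ total 59.
Compare {F-α}: total 85.
Compare {F-δ}: total 117.
No size-1 selection does better; minimum is 59.

59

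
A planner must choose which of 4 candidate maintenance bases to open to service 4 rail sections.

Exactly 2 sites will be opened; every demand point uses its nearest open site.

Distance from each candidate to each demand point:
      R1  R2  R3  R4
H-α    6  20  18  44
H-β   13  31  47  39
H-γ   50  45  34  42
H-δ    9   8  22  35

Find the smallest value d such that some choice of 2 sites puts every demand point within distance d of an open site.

Open {H-α, H-δ}.
  Farthest demand point is R4 at distance 35 (to H-δ); all others are ≤ 35.
With {H-β, H-δ} the worst case is 35.
With {H-γ, H-δ} the worst case is 35.
No size-2 selection achieves below 35.

35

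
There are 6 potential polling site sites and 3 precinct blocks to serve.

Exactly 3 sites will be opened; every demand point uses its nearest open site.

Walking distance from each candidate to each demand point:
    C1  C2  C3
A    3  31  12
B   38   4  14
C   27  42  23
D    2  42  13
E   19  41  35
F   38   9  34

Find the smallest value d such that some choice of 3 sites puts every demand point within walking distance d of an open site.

12

Open {A, B, C}.
  Farthest demand point is C3 at walking distance 12 (to A); all others are ≤ 12.
With {A, B, D} the worst case is 12.
With {A, B, E} the worst case is 12.
No size-3 selection achieves below 12.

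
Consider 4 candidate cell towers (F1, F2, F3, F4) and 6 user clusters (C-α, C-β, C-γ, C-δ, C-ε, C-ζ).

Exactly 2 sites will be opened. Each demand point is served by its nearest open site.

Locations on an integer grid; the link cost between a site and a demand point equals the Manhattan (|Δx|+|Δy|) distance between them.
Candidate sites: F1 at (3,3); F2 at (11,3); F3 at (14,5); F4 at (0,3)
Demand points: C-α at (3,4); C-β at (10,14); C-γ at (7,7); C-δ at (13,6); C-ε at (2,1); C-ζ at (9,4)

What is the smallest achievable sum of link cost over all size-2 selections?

32

Open {F1, F2}.
  C-α→F1 1, C-β→F2 12, C-γ→F1 8, C-δ→F2 5, C-ε→F1 3, C-ζ→F2 3  ⇒ total 32.
Compare {F1, F3}: total 33.
Compare {F2, F4}: total 36.
No size-2 selection does better; minimum is 32.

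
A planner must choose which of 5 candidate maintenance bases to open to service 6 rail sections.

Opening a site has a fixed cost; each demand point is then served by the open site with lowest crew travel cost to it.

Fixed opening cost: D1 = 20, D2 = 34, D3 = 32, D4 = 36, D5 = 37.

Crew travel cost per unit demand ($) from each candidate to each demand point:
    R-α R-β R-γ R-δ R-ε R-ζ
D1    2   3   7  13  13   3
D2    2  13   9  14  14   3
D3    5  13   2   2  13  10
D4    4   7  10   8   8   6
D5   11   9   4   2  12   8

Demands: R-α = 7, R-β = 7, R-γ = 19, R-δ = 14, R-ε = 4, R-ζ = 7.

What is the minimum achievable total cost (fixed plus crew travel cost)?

Open {D1, D3}: assign each demand point to its cheapest open site.
  R-α→D1 7×2=14, R-β→D1 7×3=21, R-γ→D3 19×2=38, R-δ→D3 14×2=28, R-ε→D1 4×13=52, R-ζ→D1 7×3=21
  crew travel cost 174, fixed 52 → total 226.
Compare {D1, D3, D4}: crew travel cost 154 + fixed 88 = 242.
Compare {D1, D3, D5}: crew travel cost 170 + fixed 89 = 259.
Compare {D1, D2, D3}: crew travel cost 174 + fixed 86 = 260.
All other subsets cost ≥ 242. Minimum total cost: 226.

226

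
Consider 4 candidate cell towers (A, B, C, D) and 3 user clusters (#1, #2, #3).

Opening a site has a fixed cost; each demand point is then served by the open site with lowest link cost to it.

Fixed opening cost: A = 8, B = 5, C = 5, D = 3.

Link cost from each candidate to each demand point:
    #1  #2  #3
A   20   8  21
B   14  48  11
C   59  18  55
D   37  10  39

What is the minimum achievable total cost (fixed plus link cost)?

Open {B, D}: assign each demand point to its cheapest open site.
  #1→B 14, #2→D 10, #3→B 11
  link cost 35, fixed 8 → total 43.
Compare {A, B}: link cost 33 + fixed 13 = 46.
Compare {B, C, D}: link cost 35 + fixed 13 = 48.
Compare {A, B, D}: link cost 33 + fixed 16 = 49.
All other subsets cost ≥ 46. Minimum total cost: 43.

43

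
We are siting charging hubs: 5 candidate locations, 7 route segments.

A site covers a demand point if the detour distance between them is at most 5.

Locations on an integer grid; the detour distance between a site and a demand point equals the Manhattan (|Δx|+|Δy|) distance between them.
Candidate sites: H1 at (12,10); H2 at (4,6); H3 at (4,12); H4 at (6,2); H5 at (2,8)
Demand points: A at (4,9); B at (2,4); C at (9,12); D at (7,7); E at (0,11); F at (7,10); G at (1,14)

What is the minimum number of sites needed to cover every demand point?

Coverage sets (demand points within 5 of each site):
  H1: {C, F}
  H2: {A, B, D}
  H3: {A, C, E, F, G}
  H4: {}
  H5: {A, B, E}
No single site covers all 7 demand points.
But {H2, H3} covers everything, so the minimum is 2.

2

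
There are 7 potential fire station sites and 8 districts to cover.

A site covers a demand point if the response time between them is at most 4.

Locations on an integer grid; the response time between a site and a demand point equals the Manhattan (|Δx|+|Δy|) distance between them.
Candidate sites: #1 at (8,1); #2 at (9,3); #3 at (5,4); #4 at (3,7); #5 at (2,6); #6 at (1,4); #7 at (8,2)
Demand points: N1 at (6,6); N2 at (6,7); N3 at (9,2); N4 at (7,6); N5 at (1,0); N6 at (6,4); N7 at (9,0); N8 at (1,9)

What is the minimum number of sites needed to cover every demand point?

4

Coverage sets (demand points within 4 of each site):
  #1: {N3, N7}
  #2: {N3, N6, N7}
  #3: {N1, N2, N4, N6}
  #4: {N1, N2, N8}
  #5: {N1, N8}
  #6: {N5}
  #7: {N3, N6, N7}
No 3 sites suffice: every size-3 union leaves at least one demand point uncovered.
But {#1, #3, #4, #6} covers everything, so the minimum is 4.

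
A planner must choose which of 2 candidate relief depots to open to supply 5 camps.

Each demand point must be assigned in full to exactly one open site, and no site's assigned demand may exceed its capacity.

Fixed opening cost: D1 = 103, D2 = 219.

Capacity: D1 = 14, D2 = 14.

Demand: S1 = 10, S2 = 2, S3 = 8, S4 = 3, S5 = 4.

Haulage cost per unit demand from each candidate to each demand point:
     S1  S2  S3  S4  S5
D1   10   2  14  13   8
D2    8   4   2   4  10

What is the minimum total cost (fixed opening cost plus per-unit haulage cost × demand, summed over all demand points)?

490

Open {D1, D2}; cheapest assignment that respects the capacities:
  D1 (cap 14, load 14): S1, S5 — cost 10×10 + 4×8 = 132
  D2 (cap 14, load 13): S2, S3, S4 — cost 2×4 + 8×2 + 3×4 = 36
  Shipping 168, fixed 322 → total 490.
  Any other capacity-feasible assignment to {D1, D2} ships for at least 168.
Total demand is 27 and no other set of sites has combined capacity ≥ 27, so {D1, D2} is the only feasible choice of open sites. Minimum: 490.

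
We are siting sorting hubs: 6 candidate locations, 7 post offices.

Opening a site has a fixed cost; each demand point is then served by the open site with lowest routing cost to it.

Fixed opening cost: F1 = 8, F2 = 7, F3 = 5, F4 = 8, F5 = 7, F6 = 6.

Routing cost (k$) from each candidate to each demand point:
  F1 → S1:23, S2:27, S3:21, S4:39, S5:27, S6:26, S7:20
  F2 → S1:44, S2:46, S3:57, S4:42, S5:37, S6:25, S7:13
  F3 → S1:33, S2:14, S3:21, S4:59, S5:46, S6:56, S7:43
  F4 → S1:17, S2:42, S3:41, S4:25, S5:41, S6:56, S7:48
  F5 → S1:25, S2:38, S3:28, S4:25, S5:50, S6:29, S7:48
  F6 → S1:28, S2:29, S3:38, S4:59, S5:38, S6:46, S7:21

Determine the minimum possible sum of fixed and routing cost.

Open {F1, F2, F3, F4}: assign each demand point to its cheapest open site.
  S1→F4 17, S2→F3 14, S3→F1 21, S4→F4 25, S5→F1 27, S6→F2 25, S7→F2 13
  routing cost 142, fixed 28 → total 170.
Compare {F1, F3, F4}: routing cost 150 + fixed 21 = 171.
Compare {F2, F3, F4}: routing cost 152 + fixed 20 = 172.
Compare {F1, F2, F3, F5}: routing cost 148 + fixed 27 = 175.
All other subsets cost ≥ 171. Minimum total cost: 170.

170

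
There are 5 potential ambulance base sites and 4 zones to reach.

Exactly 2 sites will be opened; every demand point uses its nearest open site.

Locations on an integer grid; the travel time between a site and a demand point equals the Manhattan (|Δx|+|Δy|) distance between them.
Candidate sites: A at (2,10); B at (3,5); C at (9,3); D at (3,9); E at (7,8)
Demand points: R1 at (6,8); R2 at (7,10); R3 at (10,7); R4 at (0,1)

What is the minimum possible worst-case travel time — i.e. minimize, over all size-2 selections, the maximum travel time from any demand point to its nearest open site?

7

Open {B, E}.
  Farthest demand point is R4 at travel time 7 (to B); all others are ≤ 7.
With {A, B} the worst case is 9.
With {B, C} the worst case is 9.
No size-2 selection achieves below 7.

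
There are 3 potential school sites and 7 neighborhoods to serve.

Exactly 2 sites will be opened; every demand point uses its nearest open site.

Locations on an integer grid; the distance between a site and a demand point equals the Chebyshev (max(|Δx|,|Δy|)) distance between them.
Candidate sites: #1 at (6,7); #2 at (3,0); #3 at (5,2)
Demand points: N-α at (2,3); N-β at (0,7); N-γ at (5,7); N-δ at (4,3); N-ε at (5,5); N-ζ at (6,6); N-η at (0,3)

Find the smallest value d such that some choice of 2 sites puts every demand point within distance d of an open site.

5

Open {#1, #3}.
  Farthest demand point is N-β at distance 5 (to #3); all others are ≤ 5.
With {#2, #3} the worst case is 5.
With {#1, #2} the worst case is 6.
No size-2 selection achieves below 5.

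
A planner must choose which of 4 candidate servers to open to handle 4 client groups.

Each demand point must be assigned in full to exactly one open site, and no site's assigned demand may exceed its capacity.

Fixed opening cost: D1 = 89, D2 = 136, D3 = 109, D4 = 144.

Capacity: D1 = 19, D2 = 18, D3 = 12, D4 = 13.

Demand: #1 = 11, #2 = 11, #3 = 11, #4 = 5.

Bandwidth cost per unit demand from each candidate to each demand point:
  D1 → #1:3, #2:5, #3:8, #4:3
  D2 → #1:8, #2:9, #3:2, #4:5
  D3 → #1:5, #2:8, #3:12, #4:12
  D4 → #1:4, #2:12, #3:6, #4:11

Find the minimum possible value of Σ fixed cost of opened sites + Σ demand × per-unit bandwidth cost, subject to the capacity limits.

Open {D1, D2, D3}; cheapest assignment that respects the capacities:
  D1 (cap 19, load 16): #2, #4 — cost 11×5 + 5×3 = 70
  D2 (cap 18, load 11): #3 — cost 11×2 = 22
  D3 (cap 12, load 11): #1 — cost 11×5 = 55
  Shipping 147, fixed 334 → total 481.
  Any other capacity-feasible assignment to {D1, D2, D3} ships for at least 147.
Compare {D1, D2, D4}: its best feasible assignment gives total 505.
Compare {D1, D3, D4}: its best feasible assignment gives total 533.
Every other set of open sites that can feasibly serve all demand totals ≥ 505 even under its best assignment. Minimum: 481.

481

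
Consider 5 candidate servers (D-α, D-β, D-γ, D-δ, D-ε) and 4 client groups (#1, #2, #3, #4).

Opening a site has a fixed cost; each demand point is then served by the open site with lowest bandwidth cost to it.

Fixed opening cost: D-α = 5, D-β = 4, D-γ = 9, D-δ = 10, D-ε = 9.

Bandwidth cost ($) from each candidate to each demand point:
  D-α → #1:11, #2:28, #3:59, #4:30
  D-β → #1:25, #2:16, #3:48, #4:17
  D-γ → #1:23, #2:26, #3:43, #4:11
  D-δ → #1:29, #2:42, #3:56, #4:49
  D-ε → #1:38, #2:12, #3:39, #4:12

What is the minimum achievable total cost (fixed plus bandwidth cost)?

Open {D-α, D-ε}: assign each demand point to its cheapest open site.
  #1→D-α 11, #2→D-ε 12, #3→D-ε 39, #4→D-ε 12
  bandwidth cost 74, fixed 14 → total 88.
Compare {D-α, D-β, D-ε}: bandwidth cost 74 + fixed 18 = 92.
Compare {D-α, D-γ, D-ε}: bandwidth cost 73 + fixed 23 = 96.
Compare {D-α, D-δ, D-ε}: bandwidth cost 74 + fixed 24 = 98.
All other subsets cost ≥ 92. Minimum total cost: 88.

88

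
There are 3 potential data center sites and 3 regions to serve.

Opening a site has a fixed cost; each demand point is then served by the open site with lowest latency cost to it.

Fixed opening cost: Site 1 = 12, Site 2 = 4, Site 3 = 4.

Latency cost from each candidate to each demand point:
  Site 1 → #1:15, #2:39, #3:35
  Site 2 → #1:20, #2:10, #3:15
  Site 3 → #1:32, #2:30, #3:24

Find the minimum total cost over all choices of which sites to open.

49

Open {Site 2}: assign each demand point to its cheapest open site.
  #1→Site 2 20, #2→Site 2 10, #3→Site 2 15
  latency cost 45, fixed 4 → total 49.
Compare {Site 2, Site 3}: latency cost 45 + fixed 8 = 53.
Compare {Site 1, Site 2}: latency cost 40 + fixed 16 = 56.
Compare {Site 1, Site 2, Site 3}: latency cost 40 + fixed 20 = 60.
All other subsets cost ≥ 53. Minimum total cost: 49.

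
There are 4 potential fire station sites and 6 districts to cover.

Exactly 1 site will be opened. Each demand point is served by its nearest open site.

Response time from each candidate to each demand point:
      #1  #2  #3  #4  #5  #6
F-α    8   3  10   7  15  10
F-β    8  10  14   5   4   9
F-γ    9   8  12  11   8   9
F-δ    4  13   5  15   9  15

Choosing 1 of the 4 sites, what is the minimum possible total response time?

Open {F-β}.
  #1→F-β 8, #2→F-β 10, #3→F-β 14, #4→F-β 5, #5→F-β 4, #6→F-β 9  ⇒ total 50.
Compare {F-α}: total 53.
Compare {F-γ}: total 57.
No size-1 selection does better; minimum is 50.

50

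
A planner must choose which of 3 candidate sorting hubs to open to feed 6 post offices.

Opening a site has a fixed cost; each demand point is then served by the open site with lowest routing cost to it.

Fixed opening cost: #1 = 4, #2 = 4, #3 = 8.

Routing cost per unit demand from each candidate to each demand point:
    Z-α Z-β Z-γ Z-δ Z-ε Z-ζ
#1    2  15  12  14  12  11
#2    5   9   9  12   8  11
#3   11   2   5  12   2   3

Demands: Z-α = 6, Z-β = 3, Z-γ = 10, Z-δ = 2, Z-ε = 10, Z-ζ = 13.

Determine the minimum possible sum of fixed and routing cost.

163

Open {#1, #3}: assign each demand point to its cheapest open site.
  Z-α→#1 6×2=12, Z-β→#3 3×2=6, Z-γ→#3 10×5=50, Z-δ→#3 2×12=24, Z-ε→#3 10×2=20, Z-ζ→#3 13×3=39
  routing cost 151, fixed 12 → total 163.
Compare {#1, #2, #3}: routing cost 151 + fixed 16 = 167.
Compare {#2, #3}: routing cost 169 + fixed 12 = 181.
Compare {#3}: routing cost 205 + fixed 8 = 213.
All other subsets cost ≥ 167. Minimum total cost: 163.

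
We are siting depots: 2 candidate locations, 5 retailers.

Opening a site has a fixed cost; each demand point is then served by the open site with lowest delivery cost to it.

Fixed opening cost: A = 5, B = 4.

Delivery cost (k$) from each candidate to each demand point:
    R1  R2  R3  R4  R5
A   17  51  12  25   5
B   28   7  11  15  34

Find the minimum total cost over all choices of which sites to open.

64

Open {A, B}: assign each demand point to its cheapest open site.
  R1→A 17, R2→B 7, R3→B 11, R4→B 15, R5→A 5
  delivery cost 55, fixed 9 → total 64.
Compare {B}: delivery cost 95 + fixed 4 = 99.
Compare {A}: delivery cost 110 + fixed 5 = 115.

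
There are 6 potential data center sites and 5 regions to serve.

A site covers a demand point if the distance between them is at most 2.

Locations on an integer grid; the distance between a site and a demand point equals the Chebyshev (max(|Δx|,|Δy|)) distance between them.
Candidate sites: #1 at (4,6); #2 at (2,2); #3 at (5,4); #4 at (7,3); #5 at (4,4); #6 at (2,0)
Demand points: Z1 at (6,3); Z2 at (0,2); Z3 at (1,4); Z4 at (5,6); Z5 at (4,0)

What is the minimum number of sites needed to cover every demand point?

Coverage sets (demand points within 2 of each site):
  #1: {Z4}
  #2: {Z2, Z3, Z5}
  #3: {Z1, Z4}
  #4: {Z1}
  #5: {Z1, Z4}
  #6: {Z2, Z5}
No single site covers all 5 demand points.
But {#2, #3} covers everything, so the minimum is 2.

2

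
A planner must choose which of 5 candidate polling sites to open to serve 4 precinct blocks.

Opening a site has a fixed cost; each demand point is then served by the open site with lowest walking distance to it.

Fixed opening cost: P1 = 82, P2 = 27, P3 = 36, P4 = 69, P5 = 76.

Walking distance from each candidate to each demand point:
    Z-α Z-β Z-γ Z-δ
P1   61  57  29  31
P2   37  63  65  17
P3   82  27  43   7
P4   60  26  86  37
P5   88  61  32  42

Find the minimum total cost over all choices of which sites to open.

177

Open {P2, P3}: assign each demand point to its cheapest open site.
  Z-α→P2 37, Z-β→P3 27, Z-γ→P3 43, Z-δ→P3 7
  walking distance 114, fixed 63 → total 177.
Compare {P3}: walking distance 159 + fixed 36 = 195.
Compare {P2}: walking distance 182 + fixed 27 = 209.
Compare {P2, P4}: walking distance 145 + fixed 96 = 241.
All other subsets cost ≥ 195. Minimum total cost: 177.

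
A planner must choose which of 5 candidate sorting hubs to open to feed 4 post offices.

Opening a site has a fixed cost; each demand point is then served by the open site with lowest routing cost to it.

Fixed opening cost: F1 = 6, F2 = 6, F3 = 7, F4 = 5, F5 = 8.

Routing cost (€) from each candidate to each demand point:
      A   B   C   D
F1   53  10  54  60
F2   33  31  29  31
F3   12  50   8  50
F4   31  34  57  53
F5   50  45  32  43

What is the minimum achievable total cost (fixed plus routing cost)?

Open {F1, F2, F3}: assign each demand point to its cheapest open site.
  A→F3 12, B→F1 10, C→F3 8, D→F2 31
  routing cost 61, fixed 19 → total 80.
Compare {F1, F2, F3, F4}: routing cost 61 + fixed 24 = 85.
Compare {F1, F2, F3, F5}: routing cost 61 + fixed 27 = 88.
Compare {F1, F3}: routing cost 80 + fixed 13 = 93.
All other subsets cost ≥ 85. Minimum total cost: 80.

80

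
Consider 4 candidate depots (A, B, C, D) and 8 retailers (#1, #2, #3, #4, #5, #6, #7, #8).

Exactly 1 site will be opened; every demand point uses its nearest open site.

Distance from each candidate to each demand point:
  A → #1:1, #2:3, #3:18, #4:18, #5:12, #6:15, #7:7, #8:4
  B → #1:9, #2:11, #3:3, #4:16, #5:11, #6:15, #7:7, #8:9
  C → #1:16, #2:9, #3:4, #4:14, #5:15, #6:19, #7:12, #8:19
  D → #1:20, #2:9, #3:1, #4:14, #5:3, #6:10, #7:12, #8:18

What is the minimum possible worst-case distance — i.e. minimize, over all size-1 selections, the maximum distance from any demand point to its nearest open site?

Open {B}.
  Farthest demand point is #4 at distance 16 (to B); all others are ≤ 16.
With {A} the worst case is 18.
With {C} the worst case is 19.
No size-1 selection achieves below 16.

16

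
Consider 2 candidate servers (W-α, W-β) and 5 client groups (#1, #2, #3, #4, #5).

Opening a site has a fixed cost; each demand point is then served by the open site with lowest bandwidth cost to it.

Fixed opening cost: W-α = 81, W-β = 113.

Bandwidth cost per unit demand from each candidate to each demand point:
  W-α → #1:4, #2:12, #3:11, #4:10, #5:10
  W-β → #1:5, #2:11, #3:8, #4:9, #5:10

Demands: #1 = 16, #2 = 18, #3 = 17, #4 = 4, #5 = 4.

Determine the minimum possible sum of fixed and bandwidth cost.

603

Open {W-β}: assign each demand point to its cheapest open site.
  #1→W-β 16×5=80, #2→W-β 18×11=198, #3→W-β 17×8=136, #4→W-β 4×9=36, #5→W-β 4×10=40
  bandwidth cost 490, fixed 113 → total 603.
Compare {W-α}: bandwidth cost 547 + fixed 81 = 628.
Compare {W-α, W-β}: bandwidth cost 474 + fixed 194 = 668.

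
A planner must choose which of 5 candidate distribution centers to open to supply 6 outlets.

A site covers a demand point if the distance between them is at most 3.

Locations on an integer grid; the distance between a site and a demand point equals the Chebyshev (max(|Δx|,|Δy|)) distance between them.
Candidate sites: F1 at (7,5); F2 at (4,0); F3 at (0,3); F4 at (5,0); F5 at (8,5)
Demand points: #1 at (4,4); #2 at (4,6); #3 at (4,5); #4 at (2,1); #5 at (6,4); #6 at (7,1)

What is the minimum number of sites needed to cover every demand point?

2

Coverage sets (demand points within 3 of each site):
  F1: {#1, #2, #3, #5}
  F2: {#4, #6}
  F3: {#4}
  F4: {#4, #6}
  F5: {#5}
No single site covers all 6 demand points.
But {F1, F2} covers everything, so the minimum is 2.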